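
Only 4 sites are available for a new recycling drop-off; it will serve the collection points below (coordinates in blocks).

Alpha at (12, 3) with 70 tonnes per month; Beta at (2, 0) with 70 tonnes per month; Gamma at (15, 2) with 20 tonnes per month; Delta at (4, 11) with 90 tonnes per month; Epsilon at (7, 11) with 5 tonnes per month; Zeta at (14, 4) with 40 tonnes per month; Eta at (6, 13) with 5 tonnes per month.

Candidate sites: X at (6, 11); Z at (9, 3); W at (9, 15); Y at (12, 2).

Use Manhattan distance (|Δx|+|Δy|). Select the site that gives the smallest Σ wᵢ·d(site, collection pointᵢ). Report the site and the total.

Z, total 2575 blocks

Total weighted distance at each candidate:
  X (6, 11): total = 3185
  Z (9, 3): total = 2575
  W (9, 15): total = 4475
  Y (12, 2): total = 2815
Minimum is at Z with total 2575 blocks.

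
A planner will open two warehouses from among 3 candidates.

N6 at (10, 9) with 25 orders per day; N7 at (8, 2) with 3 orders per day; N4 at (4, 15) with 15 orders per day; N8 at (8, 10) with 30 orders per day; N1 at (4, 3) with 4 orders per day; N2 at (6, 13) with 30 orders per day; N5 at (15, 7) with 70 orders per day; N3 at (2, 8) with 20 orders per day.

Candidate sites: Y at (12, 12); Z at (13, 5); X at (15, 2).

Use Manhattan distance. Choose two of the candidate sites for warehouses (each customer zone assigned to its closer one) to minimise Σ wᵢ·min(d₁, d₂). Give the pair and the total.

{Y, Z}, total 1308

Evaluate every pair (each demand assigned to the nearer of the two):
  {Y, Z}: total = 1308
  {Y, X}: total = 1379
  {Z, X}: total = 1835
Best pair: {Y, Z} with total 1308.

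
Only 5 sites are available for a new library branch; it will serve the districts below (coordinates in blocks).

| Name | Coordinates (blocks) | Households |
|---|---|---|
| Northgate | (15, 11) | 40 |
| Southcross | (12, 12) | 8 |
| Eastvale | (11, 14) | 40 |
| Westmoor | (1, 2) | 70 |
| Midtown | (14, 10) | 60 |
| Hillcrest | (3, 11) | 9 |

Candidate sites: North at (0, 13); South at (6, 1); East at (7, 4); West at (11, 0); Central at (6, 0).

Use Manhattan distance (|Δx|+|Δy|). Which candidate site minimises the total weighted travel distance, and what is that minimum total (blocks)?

Total weighted distance at each candidate:
  North (0, 13): total = 3169
  South (6, 1): total = 3173
  East (7, 4): total = 2703
  West (11, 0): total = 3055
  Central (6, 0): total = 3400
Minimum is at East with total 2703 blocks.

East, total 2703 blocks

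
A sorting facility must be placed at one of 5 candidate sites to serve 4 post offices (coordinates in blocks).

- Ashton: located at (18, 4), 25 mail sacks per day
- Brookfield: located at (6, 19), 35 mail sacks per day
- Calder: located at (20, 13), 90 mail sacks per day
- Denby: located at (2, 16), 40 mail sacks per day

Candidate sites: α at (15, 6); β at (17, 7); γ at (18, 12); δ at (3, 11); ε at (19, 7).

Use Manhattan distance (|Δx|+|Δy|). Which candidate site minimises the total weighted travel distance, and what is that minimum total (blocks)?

γ, total 1935 blocks

Total weighted distance at each candidate:
  α (15, 6): total = 2895
  β (17, 7): total = 2675
  γ (18, 12): total = 1935
  δ (3, 11): total = 2885
  ε (19, 7): total = 2645
Minimum is at γ with total 1935 blocks.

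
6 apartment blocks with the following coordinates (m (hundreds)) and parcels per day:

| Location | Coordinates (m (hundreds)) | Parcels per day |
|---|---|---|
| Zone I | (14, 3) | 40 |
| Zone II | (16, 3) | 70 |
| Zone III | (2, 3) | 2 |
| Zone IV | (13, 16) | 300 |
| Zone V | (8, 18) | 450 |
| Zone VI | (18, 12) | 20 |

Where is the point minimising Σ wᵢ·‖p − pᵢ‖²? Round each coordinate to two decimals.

The minimiser of Σwᵢ‖p−pᵢ‖² is the weighted centroid p* = (Σwᵢpᵢ)/(Σwᵢ).
Σwᵢ = 882.
Σwᵢxᵢ = 40·14 + 70·16 + 2·2 + 300·13 + 450·8 + 20·18 = 9544.
Σwᵢyᵢ = 40·3 + 70·3 + 2·3 + 300·16 + 450·18 + 20·12 = 13476.
x* = 9544/882 = 10.82, y* = 13476/882 = 15.28.

(10.82, 15.28)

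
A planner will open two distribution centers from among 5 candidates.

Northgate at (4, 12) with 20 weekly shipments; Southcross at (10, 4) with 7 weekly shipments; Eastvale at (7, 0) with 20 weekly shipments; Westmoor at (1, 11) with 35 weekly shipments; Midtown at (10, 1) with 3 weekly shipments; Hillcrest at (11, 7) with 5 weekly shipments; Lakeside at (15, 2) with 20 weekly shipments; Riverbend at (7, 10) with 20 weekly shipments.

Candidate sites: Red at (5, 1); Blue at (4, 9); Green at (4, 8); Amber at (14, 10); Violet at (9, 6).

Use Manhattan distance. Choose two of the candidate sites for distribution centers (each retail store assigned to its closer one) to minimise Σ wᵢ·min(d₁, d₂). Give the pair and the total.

{Red, Blue}, total 711

Evaluate every pair (each demand assigned to the nearer of the two):
  {Red, Blue}: total = 711
  {Blue, Violet}: total = 729
  {Red, Green}: total = 781
  {Green, Violet}: total = 804
  {Blue, Amber}: total = 874
  {Green, Amber}: total = 929
  {Blue, Green}: total = 1024
  {Red, Violet}: total = 1106
  {Amber, Violet}: total = 1189
  {Red, Amber}: total = 1211
Best pair: {Red, Blue} with total 711.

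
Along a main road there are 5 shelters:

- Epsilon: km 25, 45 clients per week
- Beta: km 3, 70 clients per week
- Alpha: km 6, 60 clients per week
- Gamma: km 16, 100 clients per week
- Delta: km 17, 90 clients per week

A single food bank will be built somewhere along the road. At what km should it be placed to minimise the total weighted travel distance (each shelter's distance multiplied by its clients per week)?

x = 16

For a sum of weighted absolute distances on a line, the optimum is the weighted median (not the mean). Total weight W = 365; half-weight = 182.5.
Sort by position and accumulate weight:
  km 3 (Beta, w=70) → cum 70
  km 6 (Alpha, w=60) → cum 130
  km 16 (Gamma, w=100) → cum 230  ≥ 182.5 → median here
  km 17 (Delta, w=90) → cum 320
  km 25 (Epsilon, w=45) → cum 365
Optimal location: km 16.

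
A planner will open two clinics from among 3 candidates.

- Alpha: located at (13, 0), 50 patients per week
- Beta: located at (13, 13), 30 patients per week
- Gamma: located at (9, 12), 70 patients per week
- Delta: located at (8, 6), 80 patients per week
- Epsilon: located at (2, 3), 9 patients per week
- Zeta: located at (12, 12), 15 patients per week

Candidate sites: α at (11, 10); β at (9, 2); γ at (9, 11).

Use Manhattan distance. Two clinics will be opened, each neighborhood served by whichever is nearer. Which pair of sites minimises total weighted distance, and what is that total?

Evaluate every pair (each demand assigned to the nearer of the two):
  {β, γ}: total = 1082
  {α, β}: total = 1247
  {α, γ}: total = 1480
Best pair: {β, γ} with total 1082.

{β, γ}, total 1082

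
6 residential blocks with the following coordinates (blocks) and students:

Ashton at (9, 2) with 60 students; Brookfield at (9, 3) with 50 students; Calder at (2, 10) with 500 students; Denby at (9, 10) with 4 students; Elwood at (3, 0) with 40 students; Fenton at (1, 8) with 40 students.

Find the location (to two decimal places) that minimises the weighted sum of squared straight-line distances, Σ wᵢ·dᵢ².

(3.15, 8.11)

The minimiser of Σwᵢ‖p−pᵢ‖² is the weighted centroid p* = (Σwᵢpᵢ)/(Σwᵢ).
Σwᵢ = 694.
Σwᵢxᵢ = 60·9 + 50·9 + 500·2 + 4·9 + 40·3 + 40·1 = 2186.
Σwᵢyᵢ = 60·2 + 50·3 + 500·10 + 4·10 + 40·0 + 40·8 = 5630.
x* = 2186/694 = 3.15, y* = 5630/694 = 8.11.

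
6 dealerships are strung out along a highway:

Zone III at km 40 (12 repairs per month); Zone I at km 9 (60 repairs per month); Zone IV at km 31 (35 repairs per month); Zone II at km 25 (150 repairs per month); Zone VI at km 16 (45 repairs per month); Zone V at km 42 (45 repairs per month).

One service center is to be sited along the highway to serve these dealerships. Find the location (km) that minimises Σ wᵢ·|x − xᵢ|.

For a sum of weighted absolute distances on a line, the optimum is the weighted median (not the mean). Total weight W = 347; half-weight = 173.5.
Sort by position and accumulate weight:
  km 9 (Zone I, w=60) → cum 60
  km 16 (Zone VI, w=45) → cum 105
  km 25 (Zone II, w=150) → cum 255  ≥ 173.5 → median here
  km 31 (Zone IV, w=35) → cum 290
  km 40 (Zone III, w=12) → cum 302
  km 42 (Zone V, w=45) → cum 347
Optimal location: km 25.

x = 25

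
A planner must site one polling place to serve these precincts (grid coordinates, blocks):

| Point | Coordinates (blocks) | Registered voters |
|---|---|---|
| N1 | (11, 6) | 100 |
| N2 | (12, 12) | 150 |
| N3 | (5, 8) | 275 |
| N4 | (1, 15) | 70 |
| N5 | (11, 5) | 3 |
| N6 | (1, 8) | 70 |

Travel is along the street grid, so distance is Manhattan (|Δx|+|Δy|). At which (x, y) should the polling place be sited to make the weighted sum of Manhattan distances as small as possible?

Manhattan distance separates: Σwᵢ(|x−xᵢ|+|y−yᵢ|) = Σwᵢ|x−xᵢ| + Σwᵢ|y−yᵢ|, so x and y are optimised independently as 1-D weighted medians.
Total weight W = 668; half = 334.
x-coordinate, sorted with cumulative weight:
  x=1 (N4, w=70) cum 70
  x=1 (N6, w=70) cum 140
  x=5 (N3, w=275) cum 415  ← median
  x=11 (N1, w=100) cum 515
  x=11 (N5, w=3) cum 518
  x=12 (N2, w=150) cum 668
⇒ x* = 5
y-coordinate, sorted with cumulative weight:
  y=5 (N5, w=3) cum 3
  y=6 (N1, w=100) cum 103
  y=8 (N3, w=275) cum 378  ← median
  y=8 (N6, w=70) cum 448
  y=12 (N2, w=150) cum 598
  y=15 (N4, w=70) cum 668
⇒ y* = 8

(5, 8)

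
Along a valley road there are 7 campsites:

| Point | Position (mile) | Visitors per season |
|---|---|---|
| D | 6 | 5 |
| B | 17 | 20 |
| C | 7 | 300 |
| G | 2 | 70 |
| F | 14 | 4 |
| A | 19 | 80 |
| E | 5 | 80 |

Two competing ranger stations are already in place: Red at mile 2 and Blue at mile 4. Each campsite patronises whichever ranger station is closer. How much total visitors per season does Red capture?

The indifferent point is the midpoint (2+4)/2 = 3; campsites left of it (closer to Red at 2) go to Red, those right go to Blue.
  G at 2 (w=70) → Red
  E at 5 (w=80) → Blue
  D at 6 (w=5) → Blue
  C at 7 (w=300) → Blue
  F at 14 (w=4) → Blue
  B at 17 (w=20) → Blue
  A at 19 (w=80) → Blue
Red captures 70; Blue captures 489.

70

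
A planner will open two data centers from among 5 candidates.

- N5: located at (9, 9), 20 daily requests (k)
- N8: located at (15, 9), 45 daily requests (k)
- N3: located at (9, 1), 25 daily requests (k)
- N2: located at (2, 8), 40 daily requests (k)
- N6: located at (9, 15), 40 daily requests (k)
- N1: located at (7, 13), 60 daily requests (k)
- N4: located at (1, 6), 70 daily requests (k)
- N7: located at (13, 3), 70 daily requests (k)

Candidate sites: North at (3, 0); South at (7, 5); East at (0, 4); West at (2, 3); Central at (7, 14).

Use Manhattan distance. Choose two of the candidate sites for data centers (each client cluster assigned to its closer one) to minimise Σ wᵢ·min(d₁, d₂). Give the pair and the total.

{South, Central}, total 2360

Evaluate every pair (each demand assigned to the nearer of the two):
  {South, Central}: total = 2360
  {West, Central}: total = 2380
  {East, Central}: total = 2635
  {South, East}: total = 2780
  {South, West}: total = 2810
  {North, Central}: total = 2910
  {North, South}: total = 3140
  {East, West}: total = 4180
  {North, West}: total = 4200
  {North, East}: total = 4475
Best pair: {South, Central} with total 2360.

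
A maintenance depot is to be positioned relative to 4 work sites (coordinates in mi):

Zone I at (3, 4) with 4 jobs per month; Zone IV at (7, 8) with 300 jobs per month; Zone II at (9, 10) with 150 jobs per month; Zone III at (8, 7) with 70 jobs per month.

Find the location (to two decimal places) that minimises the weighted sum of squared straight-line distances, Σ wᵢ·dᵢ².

(7.68, 8.41)

The minimiser of Σwᵢ‖p−pᵢ‖² is the weighted centroid p* = (Σwᵢpᵢ)/(Σwᵢ).
Σwᵢ = 524.
Σwᵢxᵢ = 4·3 + 300·7 + 150·9 + 70·8 = 4022.
Σwᵢyᵢ = 4·4 + 300·8 + 150·10 + 70·7 = 4406.
x* = 4022/524 = 7.68, y* = 4406/524 = 8.41.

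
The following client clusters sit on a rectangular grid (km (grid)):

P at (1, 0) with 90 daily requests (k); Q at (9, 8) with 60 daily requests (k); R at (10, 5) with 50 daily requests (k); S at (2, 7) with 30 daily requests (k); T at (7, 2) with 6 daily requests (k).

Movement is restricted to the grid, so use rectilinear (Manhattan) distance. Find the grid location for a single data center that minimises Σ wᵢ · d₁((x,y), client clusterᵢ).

Manhattan distance separates: Σwᵢ(|x−xᵢ|+|y−yᵢ|) = Σwᵢ|x−xᵢ| + Σwᵢ|y−yᵢ|, so x and y are optimised independently as 1-D weighted medians.
Total weight W = 236; half = 118.
x-coordinate, sorted with cumulative weight:
  x=1 (P, w=90) cum 90
  x=2 (S, w=30) cum 120  ← median
  x=7 (T, w=6) cum 126
  x=9 (Q, w=60) cum 186
  x=10 (R, w=50) cum 236
⇒ x* = 2
y-coordinate, sorted with cumulative weight:
  y=0 (P, w=90) cum 90
  y=2 (T, w=6) cum 96
  y=5 (R, w=50) cum 146  ← median
  y=7 (S, w=30) cum 176
  y=8 (Q, w=60) cum 236
⇒ y* = 5

(2, 5)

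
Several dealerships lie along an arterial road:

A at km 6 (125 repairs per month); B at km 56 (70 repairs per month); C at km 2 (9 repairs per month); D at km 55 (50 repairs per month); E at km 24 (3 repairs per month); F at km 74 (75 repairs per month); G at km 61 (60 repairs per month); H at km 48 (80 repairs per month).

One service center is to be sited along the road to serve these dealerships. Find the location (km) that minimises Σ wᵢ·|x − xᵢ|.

x = 55

For a sum of weighted absolute distances on a line, the optimum is the weighted median (not the mean). Total weight W = 472; half-weight = 236.
Sort by position and accumulate weight:
  km 2 (C, w=9) → cum 9
  km 6 (A, w=125) → cum 134
  km 24 (E, w=3) → cum 137
  km 48 (H, w=80) → cum 217
  km 55 (D, w=50) → cum 267  ≥ 236 → median here
  km 56 (B, w=70) → cum 337
  km 61 (G, w=60) → cum 397
  km 74 (F, w=75) → cum 472
Optimal location: km 55.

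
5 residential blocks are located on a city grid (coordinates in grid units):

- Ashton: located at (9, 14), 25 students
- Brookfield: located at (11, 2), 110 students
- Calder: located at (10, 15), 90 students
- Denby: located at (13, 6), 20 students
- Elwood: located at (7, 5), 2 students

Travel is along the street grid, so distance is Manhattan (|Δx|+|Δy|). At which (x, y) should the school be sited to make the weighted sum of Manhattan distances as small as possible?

Manhattan distance separates: Σwᵢ(|x−xᵢ|+|y−yᵢ|) = Σwᵢ|x−xᵢ| + Σwᵢ|y−yᵢ|, so x and y are optimised independently as 1-D weighted medians.
Total weight W = 247; half = 123.5.
x-coordinate, sorted with cumulative weight:
  x=7 (Elwood, w=2) cum 2
  x=9 (Ashton, w=25) cum 27
  x=10 (Calder, w=90) cum 117
  x=11 (Brookfield, w=110) cum 227  ← median
  x=13 (Denby, w=20) cum 247
⇒ x* = 11
y-coordinate, sorted with cumulative weight:
  y=2 (Brookfield, w=110) cum 110
  y=5 (Elwood, w=2) cum 112
  y=6 (Denby, w=20) cum 132  ← median
  y=14 (Ashton, w=25) cum 157
  y=15 (Calder, w=90) cum 247
⇒ y* = 6

(11, 6)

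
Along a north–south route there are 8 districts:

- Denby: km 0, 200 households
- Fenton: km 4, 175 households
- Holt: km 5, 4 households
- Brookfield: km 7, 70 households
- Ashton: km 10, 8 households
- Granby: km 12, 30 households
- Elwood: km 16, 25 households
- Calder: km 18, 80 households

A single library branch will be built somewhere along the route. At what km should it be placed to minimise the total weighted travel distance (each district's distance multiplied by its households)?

x = 4

For a sum of weighted absolute distances on a line, the optimum is the weighted median (not the mean). Total weight W = 592; half-weight = 296.
Sort by position and accumulate weight:
  km 0 (Denby, w=200) → cum 200
  km 4 (Fenton, w=175) → cum 375  ≥ 296 → median here
  km 5 (Holt, w=4) → cum 379
  km 7 (Brookfield, w=70) → cum 449
  km 10 (Ashton, w=8) → cum 457
  km 12 (Granby, w=30) → cum 487
  km 16 (Elwood, w=25) → cum 512
  km 18 (Calder, w=80) → cum 592
Optimal location: km 4.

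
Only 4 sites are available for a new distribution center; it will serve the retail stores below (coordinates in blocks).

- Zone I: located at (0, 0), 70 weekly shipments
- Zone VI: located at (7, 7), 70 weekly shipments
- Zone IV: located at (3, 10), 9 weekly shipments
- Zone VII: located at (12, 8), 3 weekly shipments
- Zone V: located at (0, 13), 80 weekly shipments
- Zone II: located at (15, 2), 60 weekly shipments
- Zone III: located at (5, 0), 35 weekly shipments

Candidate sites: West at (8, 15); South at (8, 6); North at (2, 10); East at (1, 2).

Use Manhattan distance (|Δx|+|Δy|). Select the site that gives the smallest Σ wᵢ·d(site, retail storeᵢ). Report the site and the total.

East, total 3131 blocks

Total weighted distance at each candidate:
  West (8, 15): total = 4993
  South (8, 6): total = 3394
  North (2, 10): total = 3560
  East (1, 2): total = 3131
Minimum is at East with total 3131 blocks.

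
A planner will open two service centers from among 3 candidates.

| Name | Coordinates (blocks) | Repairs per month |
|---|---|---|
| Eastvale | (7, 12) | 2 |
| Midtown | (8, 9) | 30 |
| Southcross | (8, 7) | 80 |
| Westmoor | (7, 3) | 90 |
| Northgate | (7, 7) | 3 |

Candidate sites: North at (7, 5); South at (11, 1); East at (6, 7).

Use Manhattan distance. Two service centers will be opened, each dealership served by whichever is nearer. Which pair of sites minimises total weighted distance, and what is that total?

{North, East}, total 475

Evaluate every pair (each demand assigned to the nearer of the two):
  {North, East}: total = 475
  {North, South}: total = 590
  {South, East}: total = 745
Best pair: {North, East} with total 475.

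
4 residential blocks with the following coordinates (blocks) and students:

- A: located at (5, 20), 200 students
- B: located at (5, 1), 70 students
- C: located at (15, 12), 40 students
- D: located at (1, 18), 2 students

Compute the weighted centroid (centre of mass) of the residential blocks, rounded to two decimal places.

The minimiser of Σwᵢ‖p−pᵢ‖² is the weighted centroid p* = (Σwᵢpᵢ)/(Σwᵢ).
Σwᵢ = 312.
Σwᵢxᵢ = 200·5 + 70·5 + 40·15 + 2·1 = 1952.
Σwᵢyᵢ = 200·20 + 70·1 + 40·12 + 2·18 = 4586.
x* = 1952/312 = 6.26, y* = 4586/312 = 14.70.

(6.26, 14.70)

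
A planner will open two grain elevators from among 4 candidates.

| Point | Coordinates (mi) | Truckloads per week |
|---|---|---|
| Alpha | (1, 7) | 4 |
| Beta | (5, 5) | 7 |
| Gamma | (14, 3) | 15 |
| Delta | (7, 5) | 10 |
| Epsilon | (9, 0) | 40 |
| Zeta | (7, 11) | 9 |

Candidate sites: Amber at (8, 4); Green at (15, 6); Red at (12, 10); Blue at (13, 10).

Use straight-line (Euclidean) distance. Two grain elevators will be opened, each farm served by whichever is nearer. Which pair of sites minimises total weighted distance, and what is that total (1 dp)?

{Amber, Green}, total 342.7

Evaluate every pair (each demand assigned to the nearer of the two):
  {Amber, Green}: total = 342.7
  {Amber, Red}: total = 368.8
  {Amber, Blue}: total = 377.7
  {Green, Red}: total = 609.3
  {Green, Blue}: total = 635.2
  {Red, Blue}: total = 746.1
Best pair: {Amber, Green} with total 342.7.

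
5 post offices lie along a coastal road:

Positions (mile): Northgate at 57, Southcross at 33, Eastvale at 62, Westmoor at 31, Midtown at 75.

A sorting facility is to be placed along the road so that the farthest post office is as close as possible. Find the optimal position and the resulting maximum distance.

The 1-center on a line is the midpoint of the two extreme points: leftmost at 31, rightmost at 75.
Optimal location = (31 + 75)/2 = 53; maximum distance = (75 − 31)/2 = 22.

location 53, max distance 22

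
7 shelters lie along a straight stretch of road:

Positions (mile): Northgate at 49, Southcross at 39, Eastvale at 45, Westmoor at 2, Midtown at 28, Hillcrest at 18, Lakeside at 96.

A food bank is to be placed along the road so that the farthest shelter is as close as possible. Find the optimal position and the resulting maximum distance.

The 1-center on a line is the midpoint of the two extreme points: leftmost at 2, rightmost at 96.
Optimal location = (2 + 96)/2 = 49; maximum distance = (96 − 2)/2 = 47.

location 49, max distance 47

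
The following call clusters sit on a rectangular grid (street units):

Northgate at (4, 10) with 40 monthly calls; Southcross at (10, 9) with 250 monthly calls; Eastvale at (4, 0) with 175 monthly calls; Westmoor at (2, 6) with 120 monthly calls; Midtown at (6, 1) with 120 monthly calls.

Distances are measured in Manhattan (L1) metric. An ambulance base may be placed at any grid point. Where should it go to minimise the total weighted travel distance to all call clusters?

(6, 6)

Manhattan distance separates: Σwᵢ(|x−xᵢ|+|y−yᵢ|) = Σwᵢ|x−xᵢ| + Σwᵢ|y−yᵢ|, so x and y are optimised independently as 1-D weighted medians.
Total weight W = 705; half = 352.5.
x-coordinate, sorted with cumulative weight:
  x=2 (Westmoor, w=120) cum 120
  x=4 (Northgate, w=40) cum 160
  x=4 (Eastvale, w=175) cum 335
  x=6 (Midtown, w=120) cum 455  ← median
  x=10 (Southcross, w=250) cum 705
⇒ x* = 6
y-coordinate, sorted with cumulative weight:
  y=0 (Eastvale, w=175) cum 175
  y=1 (Midtown, w=120) cum 295
  y=6 (Westmoor, w=120) cum 415  ← median
  y=9 (Southcross, w=250) cum 665
  y=10 (Northgate, w=40) cum 705
⇒ y* = 6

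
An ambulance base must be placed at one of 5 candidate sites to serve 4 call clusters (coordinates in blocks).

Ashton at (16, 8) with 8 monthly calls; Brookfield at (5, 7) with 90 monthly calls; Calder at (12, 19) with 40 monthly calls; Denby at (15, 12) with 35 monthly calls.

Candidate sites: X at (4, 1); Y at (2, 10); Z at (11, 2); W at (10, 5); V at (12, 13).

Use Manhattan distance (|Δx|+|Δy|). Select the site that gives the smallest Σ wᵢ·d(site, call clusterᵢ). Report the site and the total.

V, total 1622 blocks

Total weighted distance at each candidate:
  X (4, 1): total = 2592
  Y (2, 10): total = 1953
  Z (11, 2): total = 2288
  W (10, 5): total = 1762
  V (12, 13): total = 1622
Minimum is at V with total 1622 blocks.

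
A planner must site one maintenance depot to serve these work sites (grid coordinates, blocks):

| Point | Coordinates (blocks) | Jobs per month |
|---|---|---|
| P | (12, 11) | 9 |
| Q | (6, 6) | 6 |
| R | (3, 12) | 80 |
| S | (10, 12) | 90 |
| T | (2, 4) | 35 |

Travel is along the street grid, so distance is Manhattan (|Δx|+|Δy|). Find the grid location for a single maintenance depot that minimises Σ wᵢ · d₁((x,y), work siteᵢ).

Manhattan distance separates: Σwᵢ(|x−xᵢ|+|y−yᵢ|) = Σwᵢ|x−xᵢ| + Σwᵢ|y−yᵢ|, so x and y are optimised independently as 1-D weighted medians.
Total weight W = 220; half = 110.
x-coordinate, sorted with cumulative weight:
  x=2 (T, w=35) cum 35
  x=3 (R, w=80) cum 115  ← median
  x=6 (Q, w=6) cum 121
  x=10 (S, w=90) cum 211
  x=12 (P, w=9) cum 220
⇒ x* = 3
y-coordinate, sorted with cumulative weight:
  y=4 (T, w=35) cum 35
  y=6 (Q, w=6) cum 41
  y=11 (P, w=9) cum 50
  y=12 (R, w=80) cum 130  ← median
  y=12 (S, w=90) cum 220
⇒ y* = 12

(3, 12)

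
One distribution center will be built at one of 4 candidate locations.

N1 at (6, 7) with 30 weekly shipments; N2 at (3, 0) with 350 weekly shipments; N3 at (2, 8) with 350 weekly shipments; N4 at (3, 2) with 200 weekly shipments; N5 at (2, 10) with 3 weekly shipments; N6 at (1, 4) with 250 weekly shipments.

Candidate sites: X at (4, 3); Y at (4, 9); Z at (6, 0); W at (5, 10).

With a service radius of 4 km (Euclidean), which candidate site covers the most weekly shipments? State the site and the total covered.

X, covering 800

Coverage radius r = 4 km; a point is covered iff (Δx)²+(Δy)² ≤ 4² = 16.
  X (4, 3): covers {N2, N4, N6} → 800
  Y (4, 9): covers {N1, N3, N5} → 383
  Z (6, 0): covers {N2, N4} → 550
  W (5, 10): covers {N1, N3, N5} → 383
Maximum coverage at X: 800 weekly shipments.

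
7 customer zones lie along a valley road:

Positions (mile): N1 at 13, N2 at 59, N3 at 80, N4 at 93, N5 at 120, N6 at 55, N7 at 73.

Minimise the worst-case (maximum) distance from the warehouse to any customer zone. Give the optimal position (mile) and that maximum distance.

location 66.5, max distance 53.5

The 1-center on a line is the midpoint of the two extreme points: leftmost at 13, rightmost at 120.
Optimal location = (13 + 120)/2 = 66.5; maximum distance = (120 − 13)/2 = 53.5.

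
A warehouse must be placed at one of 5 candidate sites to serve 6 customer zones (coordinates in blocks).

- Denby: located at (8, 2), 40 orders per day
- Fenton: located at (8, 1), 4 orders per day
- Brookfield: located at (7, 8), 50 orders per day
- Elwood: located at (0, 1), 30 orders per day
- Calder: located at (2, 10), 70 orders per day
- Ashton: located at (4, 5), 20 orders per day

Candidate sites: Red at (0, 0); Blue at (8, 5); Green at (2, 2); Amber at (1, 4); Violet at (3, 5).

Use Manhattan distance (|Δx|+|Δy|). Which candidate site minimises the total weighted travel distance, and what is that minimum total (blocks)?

Violet, total 1356 blocks

Total weighted distance at each candidate:
  Red (0, 0): total = 2236
  Blue (8, 5): total = 1546
  Green (2, 2): total = 1568
  Amber (1, 4): total = 1590
  Violet (3, 5): total = 1356
Minimum is at Violet with total 1356 blocks.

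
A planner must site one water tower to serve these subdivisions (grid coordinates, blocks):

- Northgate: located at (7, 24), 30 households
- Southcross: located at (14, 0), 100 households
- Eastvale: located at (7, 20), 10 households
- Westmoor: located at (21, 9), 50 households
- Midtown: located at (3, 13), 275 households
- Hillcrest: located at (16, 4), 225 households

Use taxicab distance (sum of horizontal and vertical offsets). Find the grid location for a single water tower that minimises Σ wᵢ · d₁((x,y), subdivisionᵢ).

(14, 9)

Manhattan distance separates: Σwᵢ(|x−xᵢ|+|y−yᵢ|) = Σwᵢ|x−xᵢ| + Σwᵢ|y−yᵢ|, so x and y are optimised independently as 1-D weighted medians.
Total weight W = 690; half = 345.
x-coordinate, sorted with cumulative weight:
  x=3 (Midtown, w=275) cum 275
  x=7 (Northgate, w=30) cum 305
  x=7 (Eastvale, w=10) cum 315
  x=14 (Southcross, w=100) cum 415  ← median
  x=16 (Hillcrest, w=225) cum 640
  x=21 (Westmoor, w=50) cum 690
⇒ x* = 14
y-coordinate, sorted with cumulative weight:
  y=0 (Southcross, w=100) cum 100
  y=4 (Hillcrest, w=225) cum 325
  y=9 (Westmoor, w=50) cum 375  ← median
  y=13 (Midtown, w=275) cum 650
  y=20 (Eastvale, w=10) cum 660
  y=24 (Northgate, w=30) cum 690
⇒ y* = 9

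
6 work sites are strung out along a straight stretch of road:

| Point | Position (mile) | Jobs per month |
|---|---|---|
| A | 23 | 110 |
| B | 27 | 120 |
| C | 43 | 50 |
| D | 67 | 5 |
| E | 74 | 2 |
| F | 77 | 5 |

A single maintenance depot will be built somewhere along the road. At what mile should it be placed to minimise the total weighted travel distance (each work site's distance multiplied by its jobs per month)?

For a sum of weighted absolute distances on a line, the optimum is the weighted median (not the mean). Total weight W = 292; half-weight = 146.
Sort by position and accumulate weight:
  mile 23 (A, w=110) → cum 110
  mile 27 (B, w=120) → cum 230  ≥ 146 → median here
  mile 43 (C, w=50) → cum 280
  mile 67 (D, w=5) → cum 285
  mile 74 (E, w=2) → cum 287
  mile 77 (F, w=5) → cum 292
Optimal location: mile 27.

x = 27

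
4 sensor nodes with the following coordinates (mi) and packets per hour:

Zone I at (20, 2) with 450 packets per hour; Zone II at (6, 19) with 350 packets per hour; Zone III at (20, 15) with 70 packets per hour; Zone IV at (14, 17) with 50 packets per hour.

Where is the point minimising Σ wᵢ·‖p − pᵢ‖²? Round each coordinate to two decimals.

(14.35, 10.27)

The minimiser of Σwᵢ‖p−pᵢ‖² is the weighted centroid p* = (Σwᵢpᵢ)/(Σwᵢ).
Σwᵢ = 920.
Σwᵢxᵢ = 450·20 + 350·6 + 70·20 + 50·14 = 13200.
Σwᵢyᵢ = 450·2 + 350·19 + 70·15 + 50·17 = 9450.
x* = 13200/920 = 14.35, y* = 9450/920 = 10.27.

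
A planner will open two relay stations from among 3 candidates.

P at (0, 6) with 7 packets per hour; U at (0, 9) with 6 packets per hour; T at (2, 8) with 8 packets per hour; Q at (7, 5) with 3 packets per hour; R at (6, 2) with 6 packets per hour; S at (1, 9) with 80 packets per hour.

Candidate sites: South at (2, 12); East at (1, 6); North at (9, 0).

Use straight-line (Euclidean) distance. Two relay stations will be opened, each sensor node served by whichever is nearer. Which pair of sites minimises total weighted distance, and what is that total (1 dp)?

{East, North}, total 321.7

Evaluate every pair (each demand assigned to the nearer of the two):
  {East, North}: total = 321.7
  {South, East}: total = 340.5
  {South, North}: total = 388.7
Best pair: {East, North} with total 321.7.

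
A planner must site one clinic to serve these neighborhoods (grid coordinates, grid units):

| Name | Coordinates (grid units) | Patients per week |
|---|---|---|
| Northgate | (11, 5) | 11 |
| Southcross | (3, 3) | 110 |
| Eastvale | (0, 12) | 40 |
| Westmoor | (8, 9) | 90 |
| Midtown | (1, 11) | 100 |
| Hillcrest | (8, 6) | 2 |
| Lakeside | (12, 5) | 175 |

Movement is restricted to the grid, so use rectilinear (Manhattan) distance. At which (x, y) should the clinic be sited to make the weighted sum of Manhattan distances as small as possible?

Manhattan distance separates: Σwᵢ(|x−xᵢ|+|y−yᵢ|) = Σwᵢ|x−xᵢ| + Σwᵢ|y−yᵢ|, so x and y are optimised independently as 1-D weighted medians.
Total weight W = 528; half = 264.
x-coordinate, sorted with cumulative weight:
  x=0 (Eastvale, w=40) cum 40
  x=1 (Midtown, w=100) cum 140
  x=3 (Southcross, w=110) cum 250
  x=8 (Westmoor, w=90) cum 340  ← median
  x=8 (Hillcrest, w=2) cum 342
  x=11 (Northgate, w=11) cum 353
  x=12 (Lakeside, w=175) cum 528
⇒ x* = 8
y-coordinate, sorted with cumulative weight:
  y=3 (Southcross, w=110) cum 110
  y=5 (Northgate, w=11) cum 121
  y=5 (Lakeside, w=175) cum 296  ← median
  y=6 (Hillcrest, w=2) cum 298
  y=9 (Westmoor, w=90) cum 388
  y=11 (Midtown, w=100) cum 488
  y=12 (Eastvale, w=40) cum 528
⇒ y* = 5

(8, 5)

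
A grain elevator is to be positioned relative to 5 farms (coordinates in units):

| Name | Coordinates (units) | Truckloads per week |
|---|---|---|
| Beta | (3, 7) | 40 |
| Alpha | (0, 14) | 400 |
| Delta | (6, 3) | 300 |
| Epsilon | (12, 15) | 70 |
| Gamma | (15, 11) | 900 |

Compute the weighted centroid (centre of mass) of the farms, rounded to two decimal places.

(9.51, 10.37)

The minimiser of Σwᵢ‖p−pᵢ‖² is the weighted centroid p* = (Σwᵢpᵢ)/(Σwᵢ).
Σwᵢ = 1710.
Σwᵢxᵢ = 40·3 + 400·0 + 300·6 + 70·12 + 900·15 = 16260.
Σwᵢyᵢ = 40·7 + 400·14 + 300·3 + 70·15 + 900·11 = 17730.
x* = 16260/1710 = 9.51, y* = 17730/1710 = 10.37.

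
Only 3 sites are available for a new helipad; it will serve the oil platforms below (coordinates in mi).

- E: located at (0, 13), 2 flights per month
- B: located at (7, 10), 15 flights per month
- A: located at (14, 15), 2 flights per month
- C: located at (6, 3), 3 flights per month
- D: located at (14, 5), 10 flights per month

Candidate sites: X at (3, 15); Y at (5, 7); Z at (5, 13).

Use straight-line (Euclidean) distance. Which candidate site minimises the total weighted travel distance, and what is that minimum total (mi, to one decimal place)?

Y, total 198.4 mi

Total weighted distance at each candidate:
  X (3, 15): total = 311.0
  Y (5, 7): total = 198.4
  Z (5, 13): total = 233.1
Minimum is at Y with total 198.4 mi.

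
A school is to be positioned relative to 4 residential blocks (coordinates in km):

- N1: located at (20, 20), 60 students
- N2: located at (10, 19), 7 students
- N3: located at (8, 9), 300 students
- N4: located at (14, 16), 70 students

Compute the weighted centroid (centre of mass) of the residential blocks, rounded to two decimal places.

The minimiser of Σwᵢ‖p−pᵢ‖² is the weighted centroid p* = (Σwᵢpᵢ)/(Σwᵢ).
Σwᵢ = 437.
Σwᵢxᵢ = 60·20 + 7·10 + 300·8 + 70·14 = 4650.
Σwᵢyᵢ = 60·20 + 7·19 + 300·9 + 70·16 = 5153.
x* = 4650/437 = 10.64, y* = 5153/437 = 11.79.

(10.64, 11.79)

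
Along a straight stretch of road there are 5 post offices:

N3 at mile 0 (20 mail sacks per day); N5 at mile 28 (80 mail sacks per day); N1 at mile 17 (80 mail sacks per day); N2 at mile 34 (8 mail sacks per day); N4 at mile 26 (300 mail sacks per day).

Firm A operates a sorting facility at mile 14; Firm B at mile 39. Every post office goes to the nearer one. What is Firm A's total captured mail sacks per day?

The indifferent point is the midpoint (14+39)/2 = 26.5; post offices left of it (closer to Firm A at 14) go to Firm A, those right go to Firm B.
  N3 at 0 (w=20) → Firm A
  N1 at 17 (w=80) → Firm A
  N4 at 26 (w=300) → Firm A
  N5 at 28 (w=80) → Firm B
  N2 at 34 (w=8) → Firm B
Firm A captures 400; Firm B captures 88.

400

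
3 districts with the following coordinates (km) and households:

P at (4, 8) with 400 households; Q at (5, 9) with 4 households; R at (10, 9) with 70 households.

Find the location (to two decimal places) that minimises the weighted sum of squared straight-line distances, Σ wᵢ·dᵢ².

The minimiser of Σwᵢ‖p−pᵢ‖² is the weighted centroid p* = (Σwᵢpᵢ)/(Σwᵢ).
Σwᵢ = 474.
Σwᵢxᵢ = 400·4 + 4·5 + 70·10 = 2320.
Σwᵢyᵢ = 400·8 + 4·9 + 70·9 = 3866.
x* = 2320/474 = 4.89, y* = 3866/474 = 8.16.

(4.89, 8.16)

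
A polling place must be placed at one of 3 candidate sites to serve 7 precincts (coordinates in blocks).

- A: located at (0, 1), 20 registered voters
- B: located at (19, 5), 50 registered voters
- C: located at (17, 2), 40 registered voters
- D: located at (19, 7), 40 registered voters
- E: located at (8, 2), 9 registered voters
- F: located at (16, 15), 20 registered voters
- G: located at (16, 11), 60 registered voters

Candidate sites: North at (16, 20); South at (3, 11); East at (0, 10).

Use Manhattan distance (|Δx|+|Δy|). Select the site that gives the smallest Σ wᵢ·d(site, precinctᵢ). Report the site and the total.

Total weighted distance at each candidate:
  North (16, 20): total = 3874
  South (3, 11): total = 4326
  East (0, 10): total = 4844
Minimum is at North with total 3874 blocks.

North, total 3874 blocks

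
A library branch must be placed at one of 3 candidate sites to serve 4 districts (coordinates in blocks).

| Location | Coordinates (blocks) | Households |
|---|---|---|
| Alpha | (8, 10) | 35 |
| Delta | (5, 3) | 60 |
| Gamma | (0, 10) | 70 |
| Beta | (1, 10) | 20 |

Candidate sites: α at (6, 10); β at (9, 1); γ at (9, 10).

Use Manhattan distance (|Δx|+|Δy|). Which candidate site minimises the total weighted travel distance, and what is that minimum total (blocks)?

Total weighted distance at each candidate:
  α (6, 10): total = 1070
  β (9, 1): total = 2310
  γ (9, 10): total = 1485
Minimum is at α with total 1070 blocks.

α, total 1070 blocks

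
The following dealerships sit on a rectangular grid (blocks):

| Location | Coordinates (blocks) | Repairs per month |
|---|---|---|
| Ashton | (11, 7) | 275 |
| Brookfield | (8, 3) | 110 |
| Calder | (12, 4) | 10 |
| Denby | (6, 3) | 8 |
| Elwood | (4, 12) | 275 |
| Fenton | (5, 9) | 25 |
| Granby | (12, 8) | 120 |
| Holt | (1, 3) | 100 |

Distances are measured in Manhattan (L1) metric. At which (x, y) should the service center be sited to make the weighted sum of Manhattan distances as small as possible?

(8, 7)

Manhattan distance separates: Σwᵢ(|x−xᵢ|+|y−yᵢ|) = Σwᵢ|x−xᵢ| + Σwᵢ|y−yᵢ|, so x and y are optimised independently as 1-D weighted medians.
Total weight W = 923; half = 461.5.
x-coordinate, sorted with cumulative weight:
  x=1 (Holt, w=100) cum 100
  x=4 (Elwood, w=275) cum 375
  x=5 (Fenton, w=25) cum 400
  x=6 (Denby, w=8) cum 408
  x=8 (Brookfield, w=110) cum 518  ← median
  x=11 (Ashton, w=275) cum 793
  x=12 (Calder, w=10) cum 803
  x=12 (Granby, w=120) cum 923
⇒ x* = 8
y-coordinate, sorted with cumulative weight:
  y=3 (Brookfield, w=110) cum 110
  y=3 (Denby, w=8) cum 118
  y=3 (Holt, w=100) cum 218
  y=4 (Calder, w=10) cum 228
  y=7 (Ashton, w=275) cum 503  ← median
  y=8 (Granby, w=120) cum 623
  y=9 (Fenton, w=25) cum 648
  y=12 (Elwood, w=275) cum 923
⇒ y* = 7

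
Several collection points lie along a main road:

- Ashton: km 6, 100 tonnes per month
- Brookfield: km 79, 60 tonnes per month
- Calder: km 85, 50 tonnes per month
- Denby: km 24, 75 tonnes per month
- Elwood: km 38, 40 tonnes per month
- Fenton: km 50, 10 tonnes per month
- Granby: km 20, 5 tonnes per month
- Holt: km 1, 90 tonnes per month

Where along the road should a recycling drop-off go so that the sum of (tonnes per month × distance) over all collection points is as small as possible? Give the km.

For a sum of weighted absolute distances on a line, the optimum is the weighted median (not the mean). Total weight W = 430; half-weight = 215.
Sort by position and accumulate weight:
  km 1 (Holt, w=90) → cum 90
  km 6 (Ashton, w=100) → cum 190
  km 20 (Granby, w=5) → cum 195
  km 24 (Denby, w=75) → cum 270  ≥ 215 → median here
  km 38 (Elwood, w=40) → cum 310
  km 50 (Fenton, w=10) → cum 320
  km 79 (Brookfield, w=60) → cum 380
  km 85 (Calder, w=50) → cum 430
Optimal location: km 24.

x = 24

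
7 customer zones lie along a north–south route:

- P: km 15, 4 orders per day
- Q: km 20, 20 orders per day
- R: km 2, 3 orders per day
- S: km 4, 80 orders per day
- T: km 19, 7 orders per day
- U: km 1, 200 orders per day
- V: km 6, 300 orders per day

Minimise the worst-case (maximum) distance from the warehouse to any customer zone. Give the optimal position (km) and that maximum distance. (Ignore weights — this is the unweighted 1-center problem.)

The 1-center on a line is the midpoint of the two extreme points: leftmost at 1, rightmost at 20.
Optimal location = (1 + 20)/2 = 10.5; maximum distance = (20 − 1)/2 = 9.5.

location 10.5, max distance 9.5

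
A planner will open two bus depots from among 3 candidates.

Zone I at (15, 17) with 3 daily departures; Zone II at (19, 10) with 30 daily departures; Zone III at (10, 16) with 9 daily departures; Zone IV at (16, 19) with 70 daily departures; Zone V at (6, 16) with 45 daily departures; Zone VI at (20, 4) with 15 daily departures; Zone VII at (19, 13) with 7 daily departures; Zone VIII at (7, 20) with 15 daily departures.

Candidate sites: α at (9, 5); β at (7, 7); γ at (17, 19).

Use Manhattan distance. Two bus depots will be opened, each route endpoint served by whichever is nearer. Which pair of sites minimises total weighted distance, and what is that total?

Evaluate every pair (each demand assigned to the nearer of the two):
  {β, γ}: total = 1413
  {α, γ}: total = 1533
  {α, β}: total = 3033
Best pair: {β, γ} with total 1413.

{β, γ}, total 1413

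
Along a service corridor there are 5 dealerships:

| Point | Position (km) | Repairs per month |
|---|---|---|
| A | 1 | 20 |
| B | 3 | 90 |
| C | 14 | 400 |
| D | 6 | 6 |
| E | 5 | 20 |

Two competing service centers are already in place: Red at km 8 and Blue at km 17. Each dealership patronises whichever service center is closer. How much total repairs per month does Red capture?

136

The indifferent point is the midpoint (8+17)/2 = 12.5; dealerships left of it (closer to Red at 8) go to Red, those right go to Blue.
  A at 1 (w=20) → Red
  B at 3 (w=90) → Red
  E at 5 (w=20) → Red
  D at 6 (w=6) → Red
  C at 14 (w=400) → Blue
Red captures 136; Blue captures 400.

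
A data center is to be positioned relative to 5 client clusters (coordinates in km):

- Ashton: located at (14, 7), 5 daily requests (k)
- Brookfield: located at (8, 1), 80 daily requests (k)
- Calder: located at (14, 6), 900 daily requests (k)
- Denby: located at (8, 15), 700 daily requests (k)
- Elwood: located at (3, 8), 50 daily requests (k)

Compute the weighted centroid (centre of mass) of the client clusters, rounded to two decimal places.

(10.99, 9.46)

The minimiser of Σwᵢ‖p−pᵢ‖² is the weighted centroid p* = (Σwᵢpᵢ)/(Σwᵢ).
Σwᵢ = 1735.
Σwᵢxᵢ = 5·14 + 80·8 + 900·14 + 700·8 + 50·3 = 19060.
Σwᵢyᵢ = 5·7 + 80·1 + 900·6 + 700·15 + 50·8 = 16415.
x* = 19060/1735 = 10.99, y* = 16415/1735 = 9.46.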